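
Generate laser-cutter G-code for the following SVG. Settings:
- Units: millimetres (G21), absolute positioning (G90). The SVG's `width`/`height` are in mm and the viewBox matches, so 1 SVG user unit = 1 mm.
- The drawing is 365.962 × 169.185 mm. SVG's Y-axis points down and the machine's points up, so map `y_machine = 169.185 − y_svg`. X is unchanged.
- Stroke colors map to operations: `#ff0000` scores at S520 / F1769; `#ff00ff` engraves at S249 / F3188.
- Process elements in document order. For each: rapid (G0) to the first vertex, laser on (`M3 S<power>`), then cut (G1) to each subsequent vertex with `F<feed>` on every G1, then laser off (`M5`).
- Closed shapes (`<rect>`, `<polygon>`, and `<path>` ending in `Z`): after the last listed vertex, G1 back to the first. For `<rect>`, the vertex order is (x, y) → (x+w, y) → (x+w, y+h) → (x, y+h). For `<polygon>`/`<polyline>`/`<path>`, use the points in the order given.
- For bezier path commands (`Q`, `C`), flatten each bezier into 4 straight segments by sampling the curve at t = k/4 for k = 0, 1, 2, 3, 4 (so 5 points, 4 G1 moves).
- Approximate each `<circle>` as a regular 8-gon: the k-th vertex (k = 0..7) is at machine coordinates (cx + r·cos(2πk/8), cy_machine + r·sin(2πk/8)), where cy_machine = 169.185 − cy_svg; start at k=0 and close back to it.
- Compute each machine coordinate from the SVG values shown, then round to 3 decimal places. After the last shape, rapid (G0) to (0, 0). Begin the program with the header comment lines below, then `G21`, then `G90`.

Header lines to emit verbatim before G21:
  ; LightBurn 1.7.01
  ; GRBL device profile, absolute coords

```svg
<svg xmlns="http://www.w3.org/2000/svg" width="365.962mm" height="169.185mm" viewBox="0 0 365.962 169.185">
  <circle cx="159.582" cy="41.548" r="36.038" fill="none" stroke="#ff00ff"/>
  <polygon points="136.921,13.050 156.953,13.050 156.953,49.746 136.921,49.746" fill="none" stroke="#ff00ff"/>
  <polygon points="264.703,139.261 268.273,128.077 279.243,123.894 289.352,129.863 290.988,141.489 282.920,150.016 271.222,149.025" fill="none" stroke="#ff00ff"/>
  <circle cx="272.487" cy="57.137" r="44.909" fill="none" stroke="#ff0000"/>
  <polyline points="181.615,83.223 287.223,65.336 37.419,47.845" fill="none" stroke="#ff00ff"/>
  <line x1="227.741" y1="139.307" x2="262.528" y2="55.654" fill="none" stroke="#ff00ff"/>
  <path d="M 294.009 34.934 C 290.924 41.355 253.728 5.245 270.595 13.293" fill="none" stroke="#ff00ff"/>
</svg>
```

; LightBurn 1.7.01
; GRBL device profile, absolute coords
G21
G90
G0 X195.620 Y127.637
M3 S249
G1 X185.065 Y153.120 F3188
G1 X159.582 Y163.675 F3188
G1 X134.099 Y153.120 F3188
G1 X123.544 Y127.637 F3188
G1 X134.099 Y102.154 F3188
G1 X159.582 Y91.599 F3188
G1 X185.065 Y102.154 F3188
G1 X195.620 Y127.637 F3188
M5
G0 X136.921 Y156.135
M3 S249
G1 X156.953 Y156.135 F3188
G1 X156.953 Y119.439 F3188
G1 X136.921 Y119.439 F3188
G1 X136.921 Y156.135 F3188
M5
G0 X264.703 Y29.924
M3 S249
G1 X268.273 Y41.108 F3188
G1 X279.243 Y45.291 F3188
G1 X289.352 Y39.322 F3188
G1 X290.988 Y27.696 F3188
G1 X282.920 Y19.169 F3188
G1 X271.222 Y20.160 F3188
G1 X264.703 Y29.924 F3188
M5
G0 X317.396 Y112.048
M3 S520
G1 X304.242 Y143.803 F1769
G1 X272.487 Y156.957 F1769
G1 X240.732 Y143.803 F1769
G1 X227.578 Y112.048 F1769
G1 X240.732 Y80.293 F1769
G1 X272.487 Y67.139 F1769
G1 X304.242 Y80.293 F1769
G1 X317.396 Y112.048 F1769
M5
G0 X181.615 Y85.962
M3 S249
G1 X287.223 Y103.849 F3188
G1 X37.419 Y121.340 F3188
M5
G0 X227.741 Y29.878
M3 S249
G1 X262.528 Y113.531 F3188
M5
G0 X294.009 Y134.251
M3 S249
G1 X286.677 Y136.055 F3188
G1 X274.820 Y145.682 F3188
G1 X266.704 Y155.003 F3188
G1 X270.595 Y155.892 F3188
M5
G0 X0.000 Y0.000

viewBox `0 0 365.962 169.185` with mm width/height → 1 unit = 1 mm. Flip: y_m = 169.185 − y_svg.

**Shape 1** — `<circle>` circle, stroke `#ff00ff` → engrave (S249, F3188). Machine vertices: (195.620,127.637) → (185.065,153.120) → (159.582,163.675) → (134.099,153.120) → (123.544,127.637) → (134.099,102.154) → (159.582,91.599) → (185.065,102.154) → (195.620,127.637). Closed: final G1 returns to the first vertex.

**Shape 2** — `<polygon>` rectangle, stroke `#ff00ff` → engrave (S249, F3188). Machine vertices: (136.921,156.135) → (156.953,156.135) → (156.953,119.439) → (136.921,119.439) → (136.921,156.135). Closed: final G1 returns to the first vertex.

**Shape 3** — `<polygon>` regular polygon, stroke `#ff00ff` → engrave (S249, F3188). Machine vertices: (264.703,29.924) → (268.273,41.108) → (279.243,45.291) → (289.352,39.322) → (290.988,27.696) → (282.920,19.169) → (271.222,20.160) → (264.703,29.924). Closed: final G1 returns to the first vertex.

**Shape 4** — `<circle>` circle, stroke `#ff0000` → score (S520, F1769). Machine vertices: (317.396,112.048) → (304.242,143.803) → (272.487,156.957) → (240.732,143.803) → (227.578,112.048) → (240.732,80.293) → (272.487,67.139) → (304.242,80.293) → (317.396,112.048). Closed: final G1 returns to the first vertex.

**Shape 5** — `<polyline>` open polyline, stroke `#ff00ff` → engrave (S249, F3188). Machine vertices: (181.615,85.962) → (287.223,103.849) → (37.419,121.340). Open path.

**Shape 6** — `<line>` line segment, stroke `#ff00ff` → engrave (S249, F3188). Machine vertices: (227.741,29.878) → (262.528,113.531). Open path.

**Shape 7** — `<path>` cubic bezier, stroke `#ff00ff` → engrave (S249, F3188). Control points (SVG): P0=(294.009,34.934), P1=(290.924,41.355), P2=(253.728,5.245), P3=(270.595,13.293); sampled at t=k/4. Machine vertices: (294.009,134.251) → (286.677,136.055) → (274.820,145.682) → (266.704,155.003) → (270.595,155.892). Open path.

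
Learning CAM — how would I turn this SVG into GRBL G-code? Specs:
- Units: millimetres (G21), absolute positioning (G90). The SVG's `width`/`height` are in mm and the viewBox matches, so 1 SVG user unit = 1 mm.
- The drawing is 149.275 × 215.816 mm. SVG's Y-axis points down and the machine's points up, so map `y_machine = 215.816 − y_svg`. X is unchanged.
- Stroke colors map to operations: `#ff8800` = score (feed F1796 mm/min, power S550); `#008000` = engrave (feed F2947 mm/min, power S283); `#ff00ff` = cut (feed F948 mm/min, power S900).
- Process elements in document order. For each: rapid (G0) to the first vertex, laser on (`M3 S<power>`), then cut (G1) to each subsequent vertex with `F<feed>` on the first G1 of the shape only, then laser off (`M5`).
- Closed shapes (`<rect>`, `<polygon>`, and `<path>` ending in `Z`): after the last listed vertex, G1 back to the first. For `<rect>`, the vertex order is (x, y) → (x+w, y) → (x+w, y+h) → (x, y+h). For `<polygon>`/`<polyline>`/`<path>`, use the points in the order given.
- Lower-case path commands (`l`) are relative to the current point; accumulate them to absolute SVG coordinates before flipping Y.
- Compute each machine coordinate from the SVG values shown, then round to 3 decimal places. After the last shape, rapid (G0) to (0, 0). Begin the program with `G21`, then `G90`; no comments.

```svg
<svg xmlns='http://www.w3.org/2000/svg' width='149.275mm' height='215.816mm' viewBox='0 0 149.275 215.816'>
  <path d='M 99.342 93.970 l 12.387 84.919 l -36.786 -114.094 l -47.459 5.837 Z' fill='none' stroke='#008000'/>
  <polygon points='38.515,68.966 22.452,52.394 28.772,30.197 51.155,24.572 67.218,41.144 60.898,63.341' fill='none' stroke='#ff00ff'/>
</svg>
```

G21
G90
G0 X99.342 Y121.846
M3 S283
G1 X111.729 Y36.927 F2947
G1 X74.943 Y151.021
G1 X27.484 Y145.184
G1 X99.342 Y121.846
M5
G0 X38.515 Y146.850
M3 S900
G1 X22.452 Y163.422 F948
G1 X28.772 Y185.619
G1 X51.155 Y191.244
G1 X67.218 Y174.672
G1 X60.898 Y152.475
G1 X38.515 Y146.850
M5
G0 X0.000 Y0.000

viewBox `0 0 149.275 215.816` with mm width/height → 1 unit = 1 mm. Flip: y_m = 215.816 − y_svg.

**Shape 1** — `<path>` closed polygon, stroke `#008000` → engrave (S283, F2947). Machine vertices: (99.342,121.846) → (111.729,36.927) → (74.943,151.021) → (27.484,145.184) → (99.342,121.846). Closed: final G1 returns to the first vertex.

**Shape 2** — `<polygon>` regular polygon, stroke `#ff00ff` → cut (S900, F948). Machine vertices: (38.515,146.850) → (22.452,163.422) → (28.772,185.619) → (51.155,191.244) → (67.218,174.672) → (60.898,152.475) → (38.515,146.850). Closed: final G1 returns to the first vertex.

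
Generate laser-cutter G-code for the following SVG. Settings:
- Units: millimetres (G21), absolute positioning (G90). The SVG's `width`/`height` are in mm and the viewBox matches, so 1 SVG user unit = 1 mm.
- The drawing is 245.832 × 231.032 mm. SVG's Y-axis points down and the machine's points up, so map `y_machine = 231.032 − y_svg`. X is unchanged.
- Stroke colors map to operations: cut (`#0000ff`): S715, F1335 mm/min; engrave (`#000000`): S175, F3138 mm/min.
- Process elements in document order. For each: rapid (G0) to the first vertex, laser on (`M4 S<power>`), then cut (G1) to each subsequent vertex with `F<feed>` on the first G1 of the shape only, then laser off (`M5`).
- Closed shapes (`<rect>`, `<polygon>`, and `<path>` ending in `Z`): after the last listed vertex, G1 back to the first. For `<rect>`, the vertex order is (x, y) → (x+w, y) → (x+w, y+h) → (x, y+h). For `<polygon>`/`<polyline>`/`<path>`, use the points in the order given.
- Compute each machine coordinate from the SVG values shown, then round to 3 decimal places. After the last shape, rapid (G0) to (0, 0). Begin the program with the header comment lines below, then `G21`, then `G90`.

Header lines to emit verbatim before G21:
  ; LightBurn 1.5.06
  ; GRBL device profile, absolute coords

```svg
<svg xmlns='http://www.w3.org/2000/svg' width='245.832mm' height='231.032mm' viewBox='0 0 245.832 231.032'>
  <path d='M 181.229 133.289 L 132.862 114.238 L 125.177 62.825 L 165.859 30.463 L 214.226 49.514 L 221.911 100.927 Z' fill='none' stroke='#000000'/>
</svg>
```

; LightBurn 1.5.06
; GRBL device profile, absolute coords
G21
G90
G0 X181.229 Y97.743
M4 S175
G1 X132.862 Y116.794 F3138
G1 X125.177 Y168.207
G1 X165.859 Y200.569
G1 X214.226 Y181.518
G1 X221.911 Y130.105
G1 X181.229 Y97.743
M5
G0 X0.000 Y0.000

viewBox `0 0 245.832 231.032` with mm width/height → 1 unit = 1 mm. Flip: y_m = 231.032 − y_svg.

**Shape 1** — `<path>` regular polygon, stroke `#000000` → engrave (S175, F3138). Machine vertices: (181.229,97.743) → (132.862,116.794) → (125.177,168.207) → (165.859,200.569) → (214.226,181.518) → (221.911,130.105) → (181.229,97.743). Closed: final G1 returns to the first vertex.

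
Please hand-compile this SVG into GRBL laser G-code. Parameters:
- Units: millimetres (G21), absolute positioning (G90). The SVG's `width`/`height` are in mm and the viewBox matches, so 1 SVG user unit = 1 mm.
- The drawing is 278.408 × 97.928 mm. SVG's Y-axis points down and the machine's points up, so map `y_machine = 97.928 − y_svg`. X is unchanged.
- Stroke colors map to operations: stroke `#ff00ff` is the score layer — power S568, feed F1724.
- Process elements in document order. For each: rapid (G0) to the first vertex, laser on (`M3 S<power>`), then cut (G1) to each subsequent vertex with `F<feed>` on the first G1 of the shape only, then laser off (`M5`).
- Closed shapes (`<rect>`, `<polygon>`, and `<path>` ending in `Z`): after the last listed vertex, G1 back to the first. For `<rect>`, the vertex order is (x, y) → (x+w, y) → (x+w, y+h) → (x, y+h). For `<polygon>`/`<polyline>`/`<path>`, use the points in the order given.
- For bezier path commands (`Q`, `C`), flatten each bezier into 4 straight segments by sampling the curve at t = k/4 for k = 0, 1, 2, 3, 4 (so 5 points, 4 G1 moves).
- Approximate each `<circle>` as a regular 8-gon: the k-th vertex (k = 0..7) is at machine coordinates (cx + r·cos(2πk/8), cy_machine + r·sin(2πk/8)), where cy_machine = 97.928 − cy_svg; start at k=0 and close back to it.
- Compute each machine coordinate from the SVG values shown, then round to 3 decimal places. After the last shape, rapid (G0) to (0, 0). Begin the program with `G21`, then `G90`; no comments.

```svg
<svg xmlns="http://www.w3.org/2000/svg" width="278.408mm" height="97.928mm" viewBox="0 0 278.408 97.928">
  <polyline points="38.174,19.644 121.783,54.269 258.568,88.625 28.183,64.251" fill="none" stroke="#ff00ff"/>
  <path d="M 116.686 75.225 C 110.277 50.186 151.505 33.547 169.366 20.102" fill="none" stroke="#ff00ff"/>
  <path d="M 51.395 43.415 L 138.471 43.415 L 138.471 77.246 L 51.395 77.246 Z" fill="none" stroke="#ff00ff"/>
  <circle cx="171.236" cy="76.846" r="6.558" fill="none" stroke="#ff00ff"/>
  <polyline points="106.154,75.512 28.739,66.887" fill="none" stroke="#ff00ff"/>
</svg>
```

Since the viewBox matches the mm dimensions, user units are millimetres directly. The only transform is the Y-flip y_m = 97.928 − y_svg.

Shape 1 is a open polyline drawn with `<polyline>`. Its stroke #ff00ff means score at S568, F1724. After flipping Y the toolpath is (38.174,78.284) → (121.783,43.659) → (258.568,9.303) → (28.183,33.677).

Shape 2 is a cubic bezier drawn with `<path>`. Its stroke #ff00ff means score at S568, F1724. After flipping Y the toolpath is (116.686,22.703) → (119.702,39.989) → (133.925,54.612) → (152.698,67.062) → (169.366,77.826).

Shape 3 is a rectangle drawn with `<path>`. Its stroke #ff00ff means score at S568, F1724. After flipping Y the toolpath is (51.395,54.513) → (138.471,54.513) → (138.471,20.682) → (51.395,20.682) → (51.395,54.513), returning to the start.

Shape 4 is a circle drawn with `<circle>`. Its stroke #ff00ff means score at S568, F1724. After flipping Y the toolpath is (177.794,21.082) → (175.873,25.719) → (171.236,27.640) → (166.599,25.719) → (164.678,21.082) → (166.599,16.445) → (171.236,14.524) → (175.873,16.445) → (177.794,21.082), returning to the start.

Shape 5 is a line segment drawn with `<polyline>`. Its stroke #ff00ff means score at S568, F1724. After flipping Y the toolpath is (106.154,22.416) → (28.739,31.041).

G21
G90
G0 X38.174 Y78.284
M3 S568
G1 X121.783 Y43.659 F1724
G1 X258.568 Y9.303
G1 X28.183 Y33.677
M5
G0 X116.686 Y22.703
M3 S568
G1 X119.702 Y39.989 F1724
G1 X133.925 Y54.612
G1 X152.698 Y67.062
G1 X169.366 Y77.826
M5
G0 X51.395 Y54.513
M3 S568
G1 X138.471 Y54.513 F1724
G1 X138.471 Y20.682
G1 X51.395 Y20.682
G1 X51.395 Y54.513
M5
G0 X177.794 Y21.082
M3 S568
G1 X175.873 Y25.719 F1724
G1 X171.236 Y27.640
G1 X166.599 Y25.719
G1 X164.678 Y21.082
G1 X166.599 Y16.445
G1 X171.236 Y14.524
G1 X175.873 Y16.445
G1 X177.794 Y21.082
M5
G0 X106.154 Y22.416
M3 S568
G1 X28.739 Y31.041 F1724
M5
G0 X0.000 Y0.000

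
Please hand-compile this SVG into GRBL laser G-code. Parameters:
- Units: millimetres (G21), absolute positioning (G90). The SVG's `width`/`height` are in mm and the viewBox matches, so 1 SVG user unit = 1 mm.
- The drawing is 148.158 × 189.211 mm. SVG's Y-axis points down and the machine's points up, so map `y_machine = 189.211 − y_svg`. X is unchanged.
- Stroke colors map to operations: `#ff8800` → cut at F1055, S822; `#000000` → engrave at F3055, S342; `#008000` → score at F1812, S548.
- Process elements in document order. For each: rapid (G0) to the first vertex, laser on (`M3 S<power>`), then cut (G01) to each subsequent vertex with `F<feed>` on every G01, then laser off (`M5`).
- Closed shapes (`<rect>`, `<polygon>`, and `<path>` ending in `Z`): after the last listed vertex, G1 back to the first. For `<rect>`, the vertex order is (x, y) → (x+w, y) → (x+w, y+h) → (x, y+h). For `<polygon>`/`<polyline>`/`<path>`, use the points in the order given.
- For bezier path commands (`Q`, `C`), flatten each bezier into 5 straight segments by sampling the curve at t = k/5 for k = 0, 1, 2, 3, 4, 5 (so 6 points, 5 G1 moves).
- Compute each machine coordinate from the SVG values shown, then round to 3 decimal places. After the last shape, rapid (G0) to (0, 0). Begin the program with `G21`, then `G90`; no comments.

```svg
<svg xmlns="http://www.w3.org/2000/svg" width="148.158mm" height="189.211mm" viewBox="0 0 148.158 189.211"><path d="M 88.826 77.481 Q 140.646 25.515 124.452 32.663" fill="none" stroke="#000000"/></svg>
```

G21
G90
G0 X88.826 Y111.730
M3 S342
G01 X106.833 Y130.152 F3055
G01 X119.400 Y143.845 F3055
G01 X126.525 Y152.808 F3055
G01 X128.209 Y157.043 F3055
G01 X124.452 Y156.548 F3055
M5
G0 X0.000 Y0.000

1 u = 1 mm; y_m = 189.211 − y.

[1] `<path>` quadratic bezier, #000000→engrave S342 F3055: (88.826,111.730) → (106.833,130.152) → (119.400,143.845) → (126.525,152.808) → (128.209,157.043) → (124.452,156.548)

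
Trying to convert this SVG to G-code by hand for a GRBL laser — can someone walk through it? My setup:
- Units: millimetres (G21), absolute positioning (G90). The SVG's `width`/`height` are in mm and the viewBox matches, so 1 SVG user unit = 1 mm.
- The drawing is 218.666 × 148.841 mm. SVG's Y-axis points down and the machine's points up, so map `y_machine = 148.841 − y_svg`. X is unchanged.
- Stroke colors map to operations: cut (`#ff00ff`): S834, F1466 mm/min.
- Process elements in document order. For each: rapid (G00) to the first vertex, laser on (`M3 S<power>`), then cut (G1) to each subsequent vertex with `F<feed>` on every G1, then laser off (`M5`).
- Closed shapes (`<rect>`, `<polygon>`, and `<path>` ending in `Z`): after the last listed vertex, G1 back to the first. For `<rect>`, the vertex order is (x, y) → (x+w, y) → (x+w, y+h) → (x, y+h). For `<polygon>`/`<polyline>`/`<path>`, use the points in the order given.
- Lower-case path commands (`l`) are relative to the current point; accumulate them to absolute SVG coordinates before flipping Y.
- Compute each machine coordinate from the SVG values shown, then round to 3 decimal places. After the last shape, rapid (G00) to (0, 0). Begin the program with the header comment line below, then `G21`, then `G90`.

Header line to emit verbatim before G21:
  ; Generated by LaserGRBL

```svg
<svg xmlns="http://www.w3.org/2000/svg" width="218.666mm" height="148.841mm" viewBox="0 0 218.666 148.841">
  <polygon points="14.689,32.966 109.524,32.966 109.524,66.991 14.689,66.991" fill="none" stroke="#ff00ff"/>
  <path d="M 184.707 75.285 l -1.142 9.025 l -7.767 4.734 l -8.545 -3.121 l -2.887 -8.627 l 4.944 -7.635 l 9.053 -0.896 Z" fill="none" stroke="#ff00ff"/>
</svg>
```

Since the viewBox matches the mm dimensions, user units are millimetres directly. The only transform is the Y-flip y_m = 148.841 − y_svg.

Shape 1 is a rectangle drawn with `<polygon>`. Its stroke #ff00ff means cut at S834, F1466. After flipping Y the toolpath is (14.689,115.875) → (109.524,115.875) → (109.524,81.850) → (14.689,81.850) → (14.689,115.875), returning to the start.

Shape 2 is a regular polygon drawn with `<path>`. Its stroke #ff00ff means cut at S834, F1466. After flipping Y the toolpath is (184.707,73.556) → (183.565,64.531) → (175.798,59.797) → (167.253,62.918) → (164.366,71.545) → (169.310,79.180) → (178.363,80.076) → (184.707,73.556), returning to the start.

; Generated by LaserGRBL
G21
G90
G00 X14.689 Y115.875
M3 S834
G1 X109.524 Y115.875 F1466
G1 X109.524 Y81.850 F1466
G1 X14.689 Y81.850 F1466
G1 X14.689 Y115.875 F1466
M5
G00 X184.707 Y73.556
M3 S834
G1 X183.565 Y64.531 F1466
G1 X175.798 Y59.797 F1466
G1 X167.253 Y62.918 F1466
G1 X164.366 Y71.545 F1466
G1 X169.310 Y79.180 F1466
G1 X178.363 Y80.076 F1466
G1 X184.707 Y73.556 F1466
M5
G00 X0.000 Y0.000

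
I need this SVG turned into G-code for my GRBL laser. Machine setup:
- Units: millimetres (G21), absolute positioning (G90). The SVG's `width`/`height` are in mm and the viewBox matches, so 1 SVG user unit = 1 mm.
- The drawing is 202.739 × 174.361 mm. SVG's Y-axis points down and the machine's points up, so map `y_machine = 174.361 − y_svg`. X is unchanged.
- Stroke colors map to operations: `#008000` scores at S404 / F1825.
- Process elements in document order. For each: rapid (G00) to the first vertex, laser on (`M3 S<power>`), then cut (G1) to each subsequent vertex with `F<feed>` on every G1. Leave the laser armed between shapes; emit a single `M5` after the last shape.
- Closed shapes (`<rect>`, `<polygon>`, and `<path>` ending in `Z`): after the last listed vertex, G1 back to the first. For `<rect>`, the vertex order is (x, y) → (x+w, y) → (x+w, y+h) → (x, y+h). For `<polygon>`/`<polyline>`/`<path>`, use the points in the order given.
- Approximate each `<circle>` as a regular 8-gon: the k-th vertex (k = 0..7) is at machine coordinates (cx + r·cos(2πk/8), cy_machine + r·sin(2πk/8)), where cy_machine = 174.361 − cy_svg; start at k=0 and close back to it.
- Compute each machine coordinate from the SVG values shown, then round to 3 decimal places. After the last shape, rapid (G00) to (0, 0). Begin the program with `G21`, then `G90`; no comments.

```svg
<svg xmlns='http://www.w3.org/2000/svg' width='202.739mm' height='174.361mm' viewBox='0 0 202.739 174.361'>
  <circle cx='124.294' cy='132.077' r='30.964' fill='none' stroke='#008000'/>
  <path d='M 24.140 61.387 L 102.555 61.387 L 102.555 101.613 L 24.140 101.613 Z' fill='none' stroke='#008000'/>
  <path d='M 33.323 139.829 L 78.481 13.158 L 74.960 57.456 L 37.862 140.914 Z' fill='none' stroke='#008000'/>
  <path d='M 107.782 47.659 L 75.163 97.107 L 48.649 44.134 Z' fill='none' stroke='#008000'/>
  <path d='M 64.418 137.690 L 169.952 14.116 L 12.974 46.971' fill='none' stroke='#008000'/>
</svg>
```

G21
G90
G00 X155.258 Y42.284
M3 S404
G1 X146.189 Y64.179 F1825
G1 X124.294 Y73.248 F1825
G1 X102.399 Y64.179 F1825
G1 X93.330 Y42.284 F1825
G1 X102.399 Y20.389 F1825
G1 X124.294 Y11.320 F1825
G1 X146.189 Y20.389 F1825
G1 X155.258 Y42.284 F1825
G00 X24.140 Y112.974
M3 S404
G1 X102.555 Y112.974 F1825
G1 X102.555 Y72.748 F1825
G1 X24.140 Y72.748 F1825
G1 X24.140 Y112.974 F1825
G00 X33.323 Y34.532
M3 S404
G1 X78.481 Y161.203 F1825
G1 X74.960 Y116.905 F1825
G1 X37.862 Y33.447 F1825
G1 X33.323 Y34.532 F1825
G00 X107.782 Y126.702
M3 S404
G1 X75.163 Y77.254 F1825
G1 X48.649 Y130.227 F1825
G1 X107.782 Y126.702 F1825
G00 X64.418 Y36.671
M3 S404
G1 X169.952 Y160.245 F1825
G1 X12.974 Y127.390 F1825
M5
G00 X0.000 Y0.000

viewBox `0 0 202.739 174.361` with mm width/height → 1 unit = 1 mm. Flip: y_m = 174.361 − y_svg.

**Shape 1** — `<circle>` circle, stroke `#008000` → score (S404, F1825). Machine vertices: (155.258,42.284) → (146.189,64.179) → (124.294,73.248) → (102.399,64.179) → (93.330,42.284) → (102.399,20.389) → (124.294,11.320) → (146.189,20.389) → (155.258,42.284). Closed: final G1 returns to the first vertex.

**Shape 2** — `<path>` rectangle, stroke `#008000` → score (S404, F1825). Machine vertices: (24.140,112.974) → (102.555,112.974) → (102.555,72.748) → (24.140,72.748) → (24.140,112.974). Closed: final G1 returns to the first vertex.

**Shape 3** — `<path>` closed polygon, stroke `#008000` → score (S404, F1825). Machine vertices: (33.323,34.532) → (78.481,161.203) → (74.960,116.905) → (37.862,33.447) → (33.323,34.532). Closed: final G1 returns to the first vertex.

**Shape 4** — `<path>` regular polygon, stroke `#008000` → score (S404, F1825). Machine vertices: (107.782,126.702) → (75.163,77.254) → (48.649,130.227) → (107.782,126.702). Closed: final G1 returns to the first vertex.

**Shape 5** — `<path>` open polyline, stroke `#008000` → score (S404, F1825). Machine vertices: (64.418,36.671) → (169.952,160.245) → (12.974,127.390). Open path.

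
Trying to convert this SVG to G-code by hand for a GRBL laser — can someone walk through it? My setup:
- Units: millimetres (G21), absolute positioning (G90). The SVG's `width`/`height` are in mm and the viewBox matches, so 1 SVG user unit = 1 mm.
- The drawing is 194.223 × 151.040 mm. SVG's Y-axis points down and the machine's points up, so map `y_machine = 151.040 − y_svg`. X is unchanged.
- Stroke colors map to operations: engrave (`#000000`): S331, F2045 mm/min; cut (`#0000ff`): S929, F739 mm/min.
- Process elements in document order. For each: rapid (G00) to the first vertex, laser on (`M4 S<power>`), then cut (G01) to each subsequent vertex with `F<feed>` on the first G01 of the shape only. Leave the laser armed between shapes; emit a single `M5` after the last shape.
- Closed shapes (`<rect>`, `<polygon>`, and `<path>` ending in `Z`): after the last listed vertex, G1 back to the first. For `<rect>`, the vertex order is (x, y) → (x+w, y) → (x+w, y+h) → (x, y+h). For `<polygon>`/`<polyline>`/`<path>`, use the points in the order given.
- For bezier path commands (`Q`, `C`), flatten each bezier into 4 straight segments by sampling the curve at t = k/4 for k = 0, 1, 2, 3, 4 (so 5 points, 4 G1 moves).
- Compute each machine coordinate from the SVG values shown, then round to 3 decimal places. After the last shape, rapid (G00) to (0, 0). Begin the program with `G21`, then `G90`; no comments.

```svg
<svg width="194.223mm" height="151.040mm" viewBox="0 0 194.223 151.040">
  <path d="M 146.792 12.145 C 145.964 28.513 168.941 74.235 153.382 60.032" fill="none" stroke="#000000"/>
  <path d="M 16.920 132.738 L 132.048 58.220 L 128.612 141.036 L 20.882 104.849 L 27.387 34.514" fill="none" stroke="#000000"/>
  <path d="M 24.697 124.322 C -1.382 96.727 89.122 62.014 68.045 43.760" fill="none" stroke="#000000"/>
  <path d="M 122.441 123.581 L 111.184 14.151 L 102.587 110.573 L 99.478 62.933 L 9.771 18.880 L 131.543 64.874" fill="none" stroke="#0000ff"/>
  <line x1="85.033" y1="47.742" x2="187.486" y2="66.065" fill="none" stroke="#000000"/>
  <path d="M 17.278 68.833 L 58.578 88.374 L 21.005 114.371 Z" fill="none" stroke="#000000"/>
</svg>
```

G21
G90
G00 X146.792 Y138.895
M4 S331
G01 X149.660 Y122.510 F2045
G01 X155.611 Y103.487
G01 X158.800 Y90.197
G01 X153.382 Y91.008
G00 X16.920 Y18.302
M4 S331
G01 X132.048 Y92.820 F2045
G01 X128.612 Y10.004
G01 X20.882 Y46.191
G01 X27.387 Y116.526
G00 X24.697 Y26.718
M4 S331
G01 X23.432 Y48.380 F2045
G01 X44.495 Y70.502
G01 X66.496 Y90.872
G01 X68.045 Y107.280
G00 X122.441 Y27.459
M4 S929
G01 X111.184 Y136.889 F739
G01 X102.587 Y40.467
G01 X99.478 Y88.107
G01 X9.771 Y132.160
G01 X131.543 Y86.166
G00 X85.033 Y103.298
M4 S331
G01 X187.486 Y84.975 F2045
G00 X17.278 Y82.207
M4 S331
G01 X58.578 Y62.666 F2045
G01 X21.005 Y36.669
G01 X17.278 Y82.207
M5
G00 X0.000 Y0.000

viewBox `0 0 194.223 151.040` with mm width/height → 1 unit = 1 mm. Flip: y_m = 151.040 − y_svg.

**Shape 1** — `<path>` cubic bezier, stroke `#000000` → engrave (S331, F2045). Control points (SVG): P0=(146.792,12.145), P1=(145.964,28.513), P2=(168.941,74.235), P3=(153.382,60.032); sampled at t=k/4. Machine vertices: (146.792,138.895) → (149.660,122.510) → (155.611,103.487) → (158.800,90.197) → (153.382,91.008). Open path.

**Shape 2** — `<path>` open polyline, stroke `#000000` → engrave (S331, F2045). Machine vertices: (16.920,18.302) → (132.048,92.820) → (128.612,10.004) → (20.882,46.191) → (27.387,116.526). Open path.

**Shape 3** — `<path>` cubic bezier, stroke `#000000` → engrave (S331, F2045). Control points (SVG): P0=(24.697,124.322), P1=(-1.382,96.727), P2=(89.122,62.014), P3=(68.045,43.760); sampled at t=k/4. Machine vertices: (24.697,26.718) → (23.432,48.380) → (44.495,70.502) → (66.496,90.872) → (68.045,107.280). Open path.

**Shape 4** — `<path>` open polyline, stroke `#0000ff` → cut (S929, F739). Machine vertices: (122.441,27.459) → (111.184,136.889) → (102.587,40.467) → (99.478,88.107) → (9.771,132.160) → (131.543,86.166). Open path.

**Shape 5** — `<line>` line segment, stroke `#000000` → engrave (S331, F2045). Machine vertices: (85.033,103.298) → (187.486,84.975). Open path.

**Shape 6** — `<path>` regular polygon, stroke `#000000` → engrave (S331, F2045). Machine vertices: (17.278,82.207) → (58.578,62.666) → (21.005,36.669) → (17.278,82.207). Closed: final G1 returns to the first vertex.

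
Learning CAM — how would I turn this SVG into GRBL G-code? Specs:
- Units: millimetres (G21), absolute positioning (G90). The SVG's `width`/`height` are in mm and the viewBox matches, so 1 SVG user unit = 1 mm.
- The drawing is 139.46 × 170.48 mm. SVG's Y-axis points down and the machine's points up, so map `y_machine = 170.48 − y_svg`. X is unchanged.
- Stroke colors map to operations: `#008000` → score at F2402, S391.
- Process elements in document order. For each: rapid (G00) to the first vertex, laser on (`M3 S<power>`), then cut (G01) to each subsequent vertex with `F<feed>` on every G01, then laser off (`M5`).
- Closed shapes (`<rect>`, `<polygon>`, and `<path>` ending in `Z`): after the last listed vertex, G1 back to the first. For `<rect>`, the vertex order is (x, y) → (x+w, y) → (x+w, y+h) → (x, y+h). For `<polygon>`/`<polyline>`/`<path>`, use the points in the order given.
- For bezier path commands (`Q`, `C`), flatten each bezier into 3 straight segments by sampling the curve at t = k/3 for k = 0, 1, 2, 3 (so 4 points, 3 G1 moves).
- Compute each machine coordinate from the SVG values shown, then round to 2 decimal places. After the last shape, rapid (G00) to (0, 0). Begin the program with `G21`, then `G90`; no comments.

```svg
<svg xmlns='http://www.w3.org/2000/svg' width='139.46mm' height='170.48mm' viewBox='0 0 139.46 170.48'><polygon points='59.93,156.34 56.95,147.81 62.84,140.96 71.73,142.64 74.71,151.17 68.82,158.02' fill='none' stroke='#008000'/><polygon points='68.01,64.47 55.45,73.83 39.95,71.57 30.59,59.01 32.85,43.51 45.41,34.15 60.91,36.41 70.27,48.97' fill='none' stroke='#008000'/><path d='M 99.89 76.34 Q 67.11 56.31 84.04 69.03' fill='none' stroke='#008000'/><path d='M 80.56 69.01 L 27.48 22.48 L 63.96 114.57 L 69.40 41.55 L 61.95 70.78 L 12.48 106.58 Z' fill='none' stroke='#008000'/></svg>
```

Since the viewBox matches the mm dimensions, user units are millimetres directly. The only transform is the Y-flip y_m = 170.48 − y_svg.

Shape 1 is a regular polygon drawn with `<polygon>`. Its stroke #008000 means score at S391, F2402. After flipping Y the toolpath is (59.93,14.14) → (56.95,22.67) → (62.84,29.52) → (71.73,27.84) → (74.71,19.31) → (68.82,12.46) → (59.93,14.14), returning to the start.

Shape 2 is a regular polygon drawn with `<polygon>`. Its stroke #008000 means score at S391, F2402. After flipping Y the toolpath is (68.01,106.01) → (55.45,96.65) → (39.95,98.91) → (30.59,111.47) → (32.85,126.97) → (45.41,136.33) → (60.91,134.07) → (70.27,121.51) → (68.01,106.01), returning to the start.

Shape 3 is a quadratic bezier drawn with `<path>`. Its stroke #008000 means score at S391, F2402. After flipping Y the toolpath is (99.89,94.14) → (83.56,103.85) → (78.28,106.29) → (84.04,101.45).

Shape 4 is a closed polygon drawn with `<path>`. Its stroke #008000 means score at S391, F2402. After flipping Y the toolpath is (80.56,101.47) → (27.48,148.00) → (63.96,55.91) → (69.40,128.93) → (61.95,99.70) → (12.48,63.90) → (80.56,101.47), returning to the start.

G21
G90
G00 X59.93 Y14.14
M3 S391
G01 X56.95 Y22.67 F2402
G01 X62.84 Y29.52 F2402
G01 X71.73 Y27.84 F2402
G01 X74.71 Y19.31 F2402
G01 X68.82 Y12.46 F2402
G01 X59.93 Y14.14 F2402
M5
G00 X68.01 Y106.01
M3 S391
G01 X55.45 Y96.65 F2402
G01 X39.95 Y98.91 F2402
G01 X30.59 Y111.47 F2402
G01 X32.85 Y126.97 F2402
G01 X45.41 Y136.33 F2402
G01 X60.91 Y134.07 F2402
G01 X70.27 Y121.51 F2402
G01 X68.01 Y106.01 F2402
M5
G00 X99.89 Y94.14
M3 S391
G01 X83.56 Y103.85 F2402
G01 X78.28 Y106.29 F2402
G01 X84.04 Y101.45 F2402
M5
G00 X80.56 Y101.47
M3 S391
G01 X27.48 Y148.00 F2402
G01 X63.96 Y55.91 F2402
G01 X69.40 Y128.93 F2402
G01 X61.95 Y99.70 F2402
G01 X12.48 Y63.90 F2402
G01 X80.56 Y101.47 F2402
M5
G00 X0.00 Y0.00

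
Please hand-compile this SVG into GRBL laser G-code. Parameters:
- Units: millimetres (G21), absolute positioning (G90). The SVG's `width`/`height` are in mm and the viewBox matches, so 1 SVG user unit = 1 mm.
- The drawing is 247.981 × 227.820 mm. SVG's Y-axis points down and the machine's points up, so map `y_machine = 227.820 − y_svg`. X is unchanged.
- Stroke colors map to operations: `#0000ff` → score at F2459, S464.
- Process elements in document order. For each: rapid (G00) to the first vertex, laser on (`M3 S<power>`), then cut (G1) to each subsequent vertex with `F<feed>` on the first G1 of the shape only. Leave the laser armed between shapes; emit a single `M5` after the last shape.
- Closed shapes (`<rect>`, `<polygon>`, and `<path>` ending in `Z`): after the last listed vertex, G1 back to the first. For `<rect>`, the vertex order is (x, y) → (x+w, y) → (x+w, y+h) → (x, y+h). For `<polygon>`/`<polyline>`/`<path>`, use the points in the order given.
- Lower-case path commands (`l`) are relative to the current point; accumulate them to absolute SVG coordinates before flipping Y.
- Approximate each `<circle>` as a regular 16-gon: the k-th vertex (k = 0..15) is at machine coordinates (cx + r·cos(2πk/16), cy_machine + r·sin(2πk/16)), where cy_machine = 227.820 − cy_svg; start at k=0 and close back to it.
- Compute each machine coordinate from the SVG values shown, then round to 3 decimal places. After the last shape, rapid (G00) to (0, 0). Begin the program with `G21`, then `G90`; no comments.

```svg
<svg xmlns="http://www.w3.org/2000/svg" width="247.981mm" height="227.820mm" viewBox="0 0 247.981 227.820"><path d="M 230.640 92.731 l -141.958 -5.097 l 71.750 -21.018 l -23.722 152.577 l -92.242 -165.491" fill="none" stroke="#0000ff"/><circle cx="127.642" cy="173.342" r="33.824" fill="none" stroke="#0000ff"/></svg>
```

viewBox `0 0 247.981 227.820` with mm width/height → 1 unit = 1 mm. Flip: y_m = 227.820 − y_svg.

**Shape 1** — `<path>` open polyline, stroke `#0000ff` → score (S464, F2459). Machine vertices: (230.640,135.089) → (88.682,140.186) → (160.432,161.204) → (136.710,8.627) → (44.468,174.118). Open path.

**Shape 2** — `<circle>` circle, stroke `#0000ff` → score (S464, F2459). Machine vertices: (161.466,54.478) → (158.891,67.422) → (151.559,78.395) → (140.586,85.727) → (127.642,88.302) → (114.698,85.727) → (103.725,78.395) → (96.393,67.422) → (93.818,54.478) → (96.393,41.534) → (103.725,30.561) → (114.698,23.229) → (127.642,20.654) → (140.586,23.229) → (151.559,30.561) → (158.891,41.534) → (161.466,54.478). Closed: final G1 returns to the first vertex.

G21
G90
G00 X230.640 Y135.089
M3 S464
G1 X88.682 Y140.186 F2459
G1 X160.432 Y161.204
G1 X136.710 Y8.627
G1 X44.468 Y174.118
G00 X161.466 Y54.478
M3 S464
G1 X158.891 Y67.422 F2459
G1 X151.559 Y78.395
G1 X140.586 Y85.727
G1 X127.642 Y88.302
G1 X114.698 Y85.727
G1 X103.725 Y78.395
G1 X96.393 Y67.422
G1 X93.818 Y54.478
G1 X96.393 Y41.534
G1 X103.725 Y30.561
G1 X114.698 Y23.229
G1 X127.642 Y20.654
G1 X140.586 Y23.229
G1 X151.559 Y30.561
G1 X158.891 Y41.534
G1 X161.466 Y54.478
M5
G00 X0.000 Y0.000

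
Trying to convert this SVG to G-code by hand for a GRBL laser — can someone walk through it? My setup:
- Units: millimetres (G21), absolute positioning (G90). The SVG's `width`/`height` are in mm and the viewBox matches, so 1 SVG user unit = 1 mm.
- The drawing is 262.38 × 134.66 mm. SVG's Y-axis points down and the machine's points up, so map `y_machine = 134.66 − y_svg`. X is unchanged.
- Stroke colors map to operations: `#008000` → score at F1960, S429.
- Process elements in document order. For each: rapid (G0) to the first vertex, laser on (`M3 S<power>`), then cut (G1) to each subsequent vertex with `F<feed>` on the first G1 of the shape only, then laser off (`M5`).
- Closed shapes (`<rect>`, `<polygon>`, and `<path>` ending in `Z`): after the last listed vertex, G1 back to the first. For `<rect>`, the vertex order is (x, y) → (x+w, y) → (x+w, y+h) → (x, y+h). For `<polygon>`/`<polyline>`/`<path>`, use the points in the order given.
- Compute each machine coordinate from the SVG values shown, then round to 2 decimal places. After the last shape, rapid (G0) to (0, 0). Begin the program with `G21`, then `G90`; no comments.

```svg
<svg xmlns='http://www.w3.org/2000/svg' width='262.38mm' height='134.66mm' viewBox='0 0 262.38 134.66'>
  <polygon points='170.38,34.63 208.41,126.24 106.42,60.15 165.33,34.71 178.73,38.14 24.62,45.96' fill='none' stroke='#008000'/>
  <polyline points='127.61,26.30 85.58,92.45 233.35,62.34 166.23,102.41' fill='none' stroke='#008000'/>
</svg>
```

Since the viewBox matches the mm dimensions, user units are millimetres directly. The only transform is the Y-flip y_m = 134.66 − y_svg.

Shape 1 is a closed polygon drawn with `<polygon>`. Its stroke #008000 means score at S429, F1960. After flipping Y the toolpath is (170.38,100.03) → (208.41,8.42) → (106.42,74.51) → (165.33,99.95) → (178.73,96.52) → (24.62,88.70) → (170.38,100.03), returning to the start.

Shape 2 is a open polyline drawn with `<polyline>`. Its stroke #008000 means score at S429, F1960. After flipping Y the toolpath is (127.61,108.36) → (85.58,42.21) → (233.35,72.32) → (166.23,32.25).

G21
G90
G0 X170.38 Y100.03
M3 S429
G1 X208.41 Y8.42 F1960
G1 X106.42 Y74.51
G1 X165.33 Y99.95
G1 X178.73 Y96.52
G1 X24.62 Y88.70
G1 X170.38 Y100.03
M5
G0 X127.61 Y108.36
M3 S429
G1 X85.58 Y42.21 F1960
G1 X233.35 Y72.32
G1 X166.23 Y32.25
M5
G0 X0.00 Y0.00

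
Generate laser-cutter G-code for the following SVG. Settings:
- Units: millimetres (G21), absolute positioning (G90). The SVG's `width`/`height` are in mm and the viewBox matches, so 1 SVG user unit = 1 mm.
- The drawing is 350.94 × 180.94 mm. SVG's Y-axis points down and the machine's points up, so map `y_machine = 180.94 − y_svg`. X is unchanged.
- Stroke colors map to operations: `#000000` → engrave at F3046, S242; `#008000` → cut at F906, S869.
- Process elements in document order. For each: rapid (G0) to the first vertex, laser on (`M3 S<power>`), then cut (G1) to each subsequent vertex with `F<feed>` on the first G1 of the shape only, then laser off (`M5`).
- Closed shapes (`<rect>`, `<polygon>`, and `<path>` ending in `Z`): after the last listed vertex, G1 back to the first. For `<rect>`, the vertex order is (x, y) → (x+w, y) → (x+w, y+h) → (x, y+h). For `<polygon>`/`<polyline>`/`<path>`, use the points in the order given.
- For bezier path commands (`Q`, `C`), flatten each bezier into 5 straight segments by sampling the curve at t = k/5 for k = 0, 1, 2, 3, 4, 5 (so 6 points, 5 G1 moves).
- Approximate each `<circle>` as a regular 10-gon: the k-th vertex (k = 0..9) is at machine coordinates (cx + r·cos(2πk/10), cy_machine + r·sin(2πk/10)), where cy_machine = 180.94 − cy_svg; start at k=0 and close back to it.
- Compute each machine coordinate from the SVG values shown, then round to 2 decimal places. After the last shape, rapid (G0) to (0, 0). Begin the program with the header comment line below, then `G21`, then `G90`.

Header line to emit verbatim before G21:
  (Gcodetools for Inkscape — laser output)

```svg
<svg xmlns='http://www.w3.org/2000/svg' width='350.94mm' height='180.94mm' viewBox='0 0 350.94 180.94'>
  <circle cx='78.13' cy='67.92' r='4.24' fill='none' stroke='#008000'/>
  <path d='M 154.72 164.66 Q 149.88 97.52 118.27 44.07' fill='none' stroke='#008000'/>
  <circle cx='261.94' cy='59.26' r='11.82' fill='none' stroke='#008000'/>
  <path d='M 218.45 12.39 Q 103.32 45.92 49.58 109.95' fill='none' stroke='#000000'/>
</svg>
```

1 u = 1 mm; y_m = 180.94 − y.

[1] `<circle>` circle, #008000→cut S869 F906: (82.37,113.02) → (81.56,115.51) → (79.44,117.05) → (76.82,117.05) → (74.70,115.51) → (73.89,113.02) → (74.70,110.53) → (76.82,108.99) → (79.44,108.99) → (81.56,110.53) → (82.37,113.02) (closed)

[2] `<path>` quadratic bezier, #008000→cut S869 F906: (154.72,16.28) → (151.71,42.59) → (146.56,67.80) → (139.27,91.92) → (129.84,114.94) → (118.27,136.87)

[3] `<circle>` circle, #008000→cut S869 F906: (273.76,121.68) → (271.50,128.63) → (265.59,132.92) → (258.29,132.92) → (252.38,128.63) → (250.12,121.68) → (252.38,114.73) → (258.29,110.44) → (265.59,110.44) → (271.50,114.73) → (273.76,121.68) (closed)

[4] `<path>` quadratic bezier, #000000→engrave S242 F3046: (218.45,168.55) → (174.85,153.92) → (136.17,136.85) → (102.39,117.33) → (73.53,95.38) → (49.58,70.99)

(Gcodetools for Inkscape — laser output)
G21
G90
G0 X82.37 Y113.02
M3 S869
G1 X81.56 Y115.51 F906
G1 X79.44 Y117.05
G1 X76.82 Y117.05
G1 X74.70 Y115.51
G1 X73.89 Y113.02
G1 X74.70 Y110.53
G1 X76.82 Y108.99
G1 X79.44 Y108.99
G1 X81.56 Y110.53
G1 X82.37 Y113.02
M5
G0 X154.72 Y16.28
M3 S869
G1 X151.71 Y42.59 F906
G1 X146.56 Y67.80
G1 X139.27 Y91.92
G1 X129.84 Y114.94
G1 X118.27 Y136.87
M5
G0 X273.76 Y121.68
M3 S869
G1 X271.50 Y128.63 F906
G1 X265.59 Y132.92
G1 X258.29 Y132.92
G1 X252.38 Y128.63
G1 X250.12 Y121.68
G1 X252.38 Y114.73
G1 X258.29 Y110.44
G1 X265.59 Y110.44
G1 X271.50 Y114.73
G1 X273.76 Y121.68
M5
G0 X218.45 Y168.55
M3 S242
G1 X174.85 Y153.92 F3046
G1 X136.17 Y136.85
G1 X102.39 Y117.33
G1 X73.53 Y95.38
G1 X49.58 Y70.99
M5
G0 X0.00 Y0.00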